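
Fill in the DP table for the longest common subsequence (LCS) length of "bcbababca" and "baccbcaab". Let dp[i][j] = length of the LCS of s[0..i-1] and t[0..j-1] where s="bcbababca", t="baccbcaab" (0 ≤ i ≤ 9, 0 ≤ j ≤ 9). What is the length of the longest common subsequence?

   ''  b  a  c  c  b  c  a  a  b
''  0  0  0  0  0  0  0  0  0  0
 b  0  1  1  1  1  1  1  1  1  1
 c  0  1  1  2  2  2  2  2  2  2
 b  0  1  1  2  2  3  3  3  3  3
 a  0  1  2  2  2  3  3  4  4  4
 b  0  1  2  2  2  3  3  4  4  5
 a  0  1  2  2  2  3  3  4  5  5
 b  0  1  2  2  2  3  3  4  5  6
 c  0  1  2  3  3  3  4  4  5  6
 a  0  1  2  3  3  3  4  5  5  6

6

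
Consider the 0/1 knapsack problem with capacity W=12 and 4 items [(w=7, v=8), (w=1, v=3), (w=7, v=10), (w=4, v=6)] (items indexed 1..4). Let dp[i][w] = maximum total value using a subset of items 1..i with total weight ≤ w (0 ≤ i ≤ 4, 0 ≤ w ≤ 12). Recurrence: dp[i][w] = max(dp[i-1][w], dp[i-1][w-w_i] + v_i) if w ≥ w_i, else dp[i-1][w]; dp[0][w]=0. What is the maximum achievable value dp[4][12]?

19

i\w   0   1   2   3   4   5   6   7   8   9  10  11  12
  0   0   0   0   0   0   0   0   0   0   0   0   0   0
  1   0   0   0   0   0   0   0   8   8   8   8   8   8
  2   0   3   3   3   3   3   3   8  11  11  11  11  11
  3   0   3   3   3   3   3   3  10  13  13  13  13  13
  4   0   3   3   3   6   9   9  10  13  13  13  16  19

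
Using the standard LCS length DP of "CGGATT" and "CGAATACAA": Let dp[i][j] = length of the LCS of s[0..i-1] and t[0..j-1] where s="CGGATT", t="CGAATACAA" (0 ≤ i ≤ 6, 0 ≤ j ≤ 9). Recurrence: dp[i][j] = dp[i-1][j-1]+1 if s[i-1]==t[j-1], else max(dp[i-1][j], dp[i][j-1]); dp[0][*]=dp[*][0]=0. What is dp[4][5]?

3

   ''  C  G  A  A  T  A  C  A  A
''  0  0  0  0  0  0  0  0  0  0
 C  0  1  1  1  1  1  1  1  1  1
 G  0  1  2  2  2  2  2  2  2  2
 G  0  1  2  2  2  2  2  2  2  2
 A  0  1  2  3  3  3  3  3  3  3
 T  0  1  2  3  3  4  4  4  4  4
 T  0  1  2  3  3  4  4  4  4  4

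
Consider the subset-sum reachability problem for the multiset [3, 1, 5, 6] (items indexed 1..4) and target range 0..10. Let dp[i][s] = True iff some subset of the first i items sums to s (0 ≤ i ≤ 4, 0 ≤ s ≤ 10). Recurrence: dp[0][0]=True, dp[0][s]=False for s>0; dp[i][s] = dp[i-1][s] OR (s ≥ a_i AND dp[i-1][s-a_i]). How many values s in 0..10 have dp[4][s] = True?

i\s   0   1   2   3   4   5   6   7   8   9  10
  0   T   F   F   F   F   F   F   F   F   F   F
  1   T   F   F   T   F   F   F   F   F   F   F
  2   T   T   F   T   T   F   F   F   F   F   F
  3   T   T   F   T   T   T   T   F   T   T   F
  4   T   T   F   T   T   T   T   T   T   T   T

10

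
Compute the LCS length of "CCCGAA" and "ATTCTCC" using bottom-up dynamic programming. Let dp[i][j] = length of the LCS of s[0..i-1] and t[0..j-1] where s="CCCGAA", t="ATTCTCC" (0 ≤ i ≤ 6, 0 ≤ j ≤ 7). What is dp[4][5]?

   ''  A  T  T  C  T  C  C
''  0  0  0  0  0  0  0  0
 C  0  0  0  0  1  1  1  1
 C  0  0  0  0  1  1  2  2
 C  0  0  0  0  1  1  2  3
 G  0  0  0  0  1  1  2  3
 A  0  1  1  1  1  1  2  3
 A  0  1  1  1  1  1  2  3

1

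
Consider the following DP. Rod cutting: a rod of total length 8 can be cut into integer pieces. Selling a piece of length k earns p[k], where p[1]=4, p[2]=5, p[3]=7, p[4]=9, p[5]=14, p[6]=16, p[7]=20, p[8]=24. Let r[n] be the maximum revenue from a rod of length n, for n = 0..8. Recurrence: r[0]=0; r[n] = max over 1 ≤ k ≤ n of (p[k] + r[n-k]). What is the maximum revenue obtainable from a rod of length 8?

   n    0    1    2    3    4    5    6    7    8
r[n]    0    4    8   12   16   20   24   28   32

32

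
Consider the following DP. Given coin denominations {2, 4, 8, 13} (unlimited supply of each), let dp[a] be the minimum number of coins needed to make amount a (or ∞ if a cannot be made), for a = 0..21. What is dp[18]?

3

 a  0  1  2  3  4  5  6  7  8  9 10 11 12 13 14 15 16 17 18 19 20 21
dp  0  -  1  -  1  -  2  -  1  -  2  -  2  1  3  2  2  2  3  3  3  2
(- denotes ∞ / unreachable)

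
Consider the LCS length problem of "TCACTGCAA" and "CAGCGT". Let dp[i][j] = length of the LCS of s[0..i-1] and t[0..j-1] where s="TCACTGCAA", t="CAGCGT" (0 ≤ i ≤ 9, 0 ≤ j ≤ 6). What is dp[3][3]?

   ''  C  A  G  C  G  T
''  0  0  0  0  0  0  0
 T  0  0  0  0  0  0  1
 C  0  1  1  1  1  1  1
 A  0  1  2  2  2  2  2
 C  0  1  2  2  3  3  3
 T  0  1  2  2  3  3  4
 G  0  1  2  3  3  4  4
 C  0  1  2  3  4  4  4
 A  0  1  2  3  4  4  4
 A  0  1  2  3  4  4  4

2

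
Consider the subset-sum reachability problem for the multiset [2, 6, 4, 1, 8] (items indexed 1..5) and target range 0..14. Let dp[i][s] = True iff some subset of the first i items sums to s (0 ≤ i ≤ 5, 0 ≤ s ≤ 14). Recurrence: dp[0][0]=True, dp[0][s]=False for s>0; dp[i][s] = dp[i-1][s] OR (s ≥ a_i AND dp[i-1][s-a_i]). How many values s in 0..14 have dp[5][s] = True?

15

i\s   0   1   2   3   4   5   6   7   8   9  10  11  12  13  14
  0   T   F   F   F   F   F   F   F   F   F   F   F   F   F   F
  1   T   F   T   F   F   F   F   F   F   F   F   F   F   F   F
  2   T   F   T   F   F   F   T   F   T   F   F   F   F   F   F
  3   T   F   T   F   T   F   T   F   T   F   T   F   T   F   F
  4   T   T   T   T   T   T   T   T   T   T   T   T   T   T   F
  5   T   T   T   T   T   T   T   T   T   T   T   T   T   T   T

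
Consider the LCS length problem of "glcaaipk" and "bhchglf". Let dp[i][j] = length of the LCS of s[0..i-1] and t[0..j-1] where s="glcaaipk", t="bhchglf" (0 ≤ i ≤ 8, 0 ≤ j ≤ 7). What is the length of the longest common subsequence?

2

   ''  b  h  c  h  g  l  f
''  0  0  0  0  0  0  0  0
 g  0  0  0  0  0  1  1  1
 l  0  0  0  0  0  1  2  2
 c  0  0  0  1  1  1  2  2
 a  0  0  0  1  1  1  2  2
 a  0  0  0  1  1  1  2  2
 i  0  0  0  1  1  1  2  2
 p  0  0  0  1  1  1  2  2
 k  0  0  0  1  1  1  2  2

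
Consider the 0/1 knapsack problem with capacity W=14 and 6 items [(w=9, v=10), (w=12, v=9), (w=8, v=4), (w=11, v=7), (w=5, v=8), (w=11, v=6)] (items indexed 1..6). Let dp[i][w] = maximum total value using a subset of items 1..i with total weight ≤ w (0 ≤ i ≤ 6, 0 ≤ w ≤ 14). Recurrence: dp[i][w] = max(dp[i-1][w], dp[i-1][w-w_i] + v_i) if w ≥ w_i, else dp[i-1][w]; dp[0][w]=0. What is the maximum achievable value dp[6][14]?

i\w   0   1   2   3   4   5   6   7   8   9  10  11  12  13  14
  0   0   0   0   0   0   0   0   0   0   0   0   0   0   0   0
  1   0   0   0   0   0   0   0   0   0  10  10  10  10  10  10
  2   0   0   0   0   0   0   0   0   0  10  10  10  10  10  10
  3   0   0   0   0   0   0   0   0   4  10  10  10  10  10  10
  4   0   0   0   0   0   0   0   0   4  10  10  10  10  10  10
  5   0   0   0   0   0   8   8   8   8  10  10  10  10  12  18
  6   0   0   0   0   0   8   8   8   8  10  10  10  10  12  18

18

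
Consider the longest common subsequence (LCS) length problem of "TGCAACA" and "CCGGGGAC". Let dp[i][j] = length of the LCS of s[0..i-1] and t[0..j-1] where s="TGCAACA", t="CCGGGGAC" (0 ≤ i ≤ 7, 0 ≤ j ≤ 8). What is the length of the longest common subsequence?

3

   ''  C  C  G  G  G  G  A  C
''  0  0  0  0  0  0  0  0  0
 T  0  0  0  0  0  0  0  0  0
 G  0  0  0  1  1  1  1  1  1
 C  0  1  1  1  1  1  1  1  2
 A  0  1  1  1  1  1  1  2  2
 A  0  1  1  1  1  1  1  2  2
 C  0  1  2  2  2  2  2  2  3
 A  0  1  2  2  2  2  2  3  3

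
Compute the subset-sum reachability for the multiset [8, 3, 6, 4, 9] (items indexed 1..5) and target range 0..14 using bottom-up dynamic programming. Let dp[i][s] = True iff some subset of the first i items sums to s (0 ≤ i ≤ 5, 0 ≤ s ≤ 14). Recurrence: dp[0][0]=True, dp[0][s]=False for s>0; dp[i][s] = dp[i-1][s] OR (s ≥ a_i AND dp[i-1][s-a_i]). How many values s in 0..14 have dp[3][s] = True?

i\s   0   1   2   3   4   5   6   7   8   9  10  11  12  13  14
  0   T   F   F   F   F   F   F   F   F   F   F   F   F   F   F
  1   T   F   F   F   F   F   F   F   T   F   F   F   F   F   F
  2   T   F   F   T   F   F   F   F   T   F   F   T   F   F   F
  3   T   F   F   T   F   F   T   F   T   T   F   T   F   F   T
  4   T   F   F   T   T   F   T   T   T   T   T   T   T   T   T
  5   T   F   F   T   T   F   T   T   T   T   T   T   T   T   T

7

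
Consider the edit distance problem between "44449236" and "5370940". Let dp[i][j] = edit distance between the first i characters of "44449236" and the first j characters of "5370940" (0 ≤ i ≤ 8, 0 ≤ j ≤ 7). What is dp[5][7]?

   ''  5  3  7  0  9  4  0
''  0  1  2  3  4  5  6  7
 4  1  1  2  3  4  5  5  6
 4  2  2  2  3  4  5  5  6
 4  3  3  3  3  4  5  5  6
 4  4  4  4  4  4  5  5  6
 9  5  5  5  5  5  4  5  6
 2  6  6  6  6  6  5  5  6
 3  7  7  6  7  7  6  6  6
 6  8  8  7  7  8  7  7  7

6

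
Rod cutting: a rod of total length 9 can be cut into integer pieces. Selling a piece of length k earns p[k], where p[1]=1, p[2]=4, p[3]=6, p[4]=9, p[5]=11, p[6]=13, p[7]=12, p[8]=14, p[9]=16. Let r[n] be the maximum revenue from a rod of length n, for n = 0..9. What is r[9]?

20

   n    0    1    2    3    4    5    6    7    8    9
r[n]    0    1    4    6    9   11   13   15   18   20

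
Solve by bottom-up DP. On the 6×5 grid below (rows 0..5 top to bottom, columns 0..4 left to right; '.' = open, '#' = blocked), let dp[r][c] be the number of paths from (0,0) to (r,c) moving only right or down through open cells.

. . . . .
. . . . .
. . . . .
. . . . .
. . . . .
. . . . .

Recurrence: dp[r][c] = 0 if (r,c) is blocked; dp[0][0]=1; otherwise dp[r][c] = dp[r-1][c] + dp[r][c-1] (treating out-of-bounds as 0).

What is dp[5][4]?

r\c   0   1   2   3   4
  0   1   1   1   1   1
  1   1   2   3   4   5
  2   1   3   6  10  15
  3   1   4  10  20  35
  4   1   5  15  35  70
  5   1   6  21  56 126

126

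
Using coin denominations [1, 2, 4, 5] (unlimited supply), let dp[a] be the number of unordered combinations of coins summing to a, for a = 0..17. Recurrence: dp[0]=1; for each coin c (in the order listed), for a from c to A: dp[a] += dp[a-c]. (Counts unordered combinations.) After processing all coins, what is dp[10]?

17

after  coin     0     1     2     3     4     5     6     7     8     9    10    11    12    13    14    15    16    17
          1     1     1     1     1     1     1     1     1     1     1     1     1     1     1     1     1     1     1
          2     1     1     2     2     3     3     4     4     5     5     6     6     7     7     8     8     9     9
          4     1     1     2     2     4     4     6     6     9     9    12    12    16    16    20    20    25    25
          5     1     1     2     2     4     5     7     8    11    13    17    19    24    27    33    37    44    49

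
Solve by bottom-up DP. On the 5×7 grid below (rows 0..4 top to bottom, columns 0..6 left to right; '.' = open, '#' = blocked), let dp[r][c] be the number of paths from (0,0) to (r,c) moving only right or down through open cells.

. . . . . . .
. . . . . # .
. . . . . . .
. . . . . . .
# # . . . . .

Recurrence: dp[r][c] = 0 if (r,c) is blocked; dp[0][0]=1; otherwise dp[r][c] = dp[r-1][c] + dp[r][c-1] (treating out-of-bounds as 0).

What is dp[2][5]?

r\c   0   1   2   3   4   5   6
  0   1   1   1   1   1   1   1
  1   1   2   3   4   5   0   1
  2   1   3   6  10  15  15  16
  3   1   4  10  20  35  50  66
  4   0   0  10  30  65 115 181

15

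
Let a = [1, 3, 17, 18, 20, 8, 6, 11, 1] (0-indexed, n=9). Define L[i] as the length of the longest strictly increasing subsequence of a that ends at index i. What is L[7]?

   i    0    1    2    3    4    5    6    7    8
a[i]    1    3   17   18   20    8    6   11    1
L[i]    1    2    3    4    5    3    3    4    1

4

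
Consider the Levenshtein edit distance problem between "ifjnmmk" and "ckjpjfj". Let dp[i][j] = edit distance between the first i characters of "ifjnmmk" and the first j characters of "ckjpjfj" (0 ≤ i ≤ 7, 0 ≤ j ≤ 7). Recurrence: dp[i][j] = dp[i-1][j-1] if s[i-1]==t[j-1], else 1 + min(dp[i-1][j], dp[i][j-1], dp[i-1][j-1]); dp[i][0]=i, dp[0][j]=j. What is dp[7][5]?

   ''  c  k  j  p  j  f  j
''  0  1  2  3  4  5  6  7
 i  1  1  2  3  4  5  6  7
 f  2  2  2  3  4  5  5  6
 j  3  3  3  2  3  4  5  5
 n  4  4  4  3  3  4  5  6
 m  5  5  5  4  4  4  5  6
 m  6  6  6  5  5  5  5  6
 k  7  7  6  6  6  6  6  6

6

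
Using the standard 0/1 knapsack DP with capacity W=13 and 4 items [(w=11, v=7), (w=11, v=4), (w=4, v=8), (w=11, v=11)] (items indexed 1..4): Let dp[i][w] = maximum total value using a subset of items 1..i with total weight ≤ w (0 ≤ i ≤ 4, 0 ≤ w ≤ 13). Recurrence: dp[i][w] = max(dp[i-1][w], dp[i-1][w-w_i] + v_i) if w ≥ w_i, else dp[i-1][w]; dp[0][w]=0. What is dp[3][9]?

8

i\w   0   1   2   3   4   5   6   7   8   9  10  11  12  13
  0   0   0   0   0   0   0   0   0   0   0   0   0   0   0
  1   0   0   0   0   0   0   0   0   0   0   0   7   7   7
  2   0   0   0   0   0   0   0   0   0   0   0   7   7   7
  3   0   0   0   0   8   8   8   8   8   8   8   8   8   8
  4   0   0   0   0   8   8   8   8   8   8   8  11  11  11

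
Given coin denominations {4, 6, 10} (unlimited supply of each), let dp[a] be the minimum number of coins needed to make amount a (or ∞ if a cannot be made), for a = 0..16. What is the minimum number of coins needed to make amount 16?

 a  0  1  2  3  4  5  6  7  8  9 10 11 12 13 14 15 16
dp  0  -  -  -  1  -  1  -  2  -  1  -  2  -  2  -  2
(- denotes ∞ / unreachable)

2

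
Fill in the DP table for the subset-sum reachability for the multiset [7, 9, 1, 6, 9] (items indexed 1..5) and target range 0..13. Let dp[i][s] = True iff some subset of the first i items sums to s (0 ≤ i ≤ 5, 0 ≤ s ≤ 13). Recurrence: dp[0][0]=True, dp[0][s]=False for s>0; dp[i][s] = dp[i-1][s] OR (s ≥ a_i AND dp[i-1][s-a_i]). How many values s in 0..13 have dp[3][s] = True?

6

i\s   0   1   2   3   4   5   6   7   8   9  10  11  12  13
  0   T   F   F   F   F   F   F   F   F   F   F   F   F   F
  1   T   F   F   F   F   F   F   T   F   F   F   F   F   F
  2   T   F   F   F   F   F   F   T   F   T   F   F   F   F
  3   T   T   F   F   F   F   F   T   T   T   T   F   F   F
  4   T   T   F   F   F   F   T   T   T   T   T   F   F   T
  5   T   T   F   F   F   F   T   T   T   T   T   F   F   T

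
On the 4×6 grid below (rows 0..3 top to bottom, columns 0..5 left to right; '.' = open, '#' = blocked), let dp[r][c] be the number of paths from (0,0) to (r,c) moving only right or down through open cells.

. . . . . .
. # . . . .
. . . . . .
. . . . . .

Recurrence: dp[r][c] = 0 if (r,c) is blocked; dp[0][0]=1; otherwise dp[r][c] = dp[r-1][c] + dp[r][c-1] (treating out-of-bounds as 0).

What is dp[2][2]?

r\c   0   1   2   3   4   5
  0   1   1   1   1   1   1
  1   1   0   1   2   3   4
  2   1   1   2   4   7  11
  3   1   2   4   8  15  26

2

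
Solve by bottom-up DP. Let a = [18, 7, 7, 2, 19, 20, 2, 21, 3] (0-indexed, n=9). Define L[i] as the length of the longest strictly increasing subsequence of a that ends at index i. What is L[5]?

3

   i    0    1    2    3    4    5    6    7    8
a[i]   18    7    7    2   19   20    2   21    3
L[i]    1    1    1    1    2    3    1    4    2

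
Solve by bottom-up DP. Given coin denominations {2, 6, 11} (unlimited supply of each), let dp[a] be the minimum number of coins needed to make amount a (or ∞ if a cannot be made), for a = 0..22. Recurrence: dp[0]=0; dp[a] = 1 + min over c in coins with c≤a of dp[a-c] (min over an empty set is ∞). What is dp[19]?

 a  0  1  2  3  4  5  6  7  8  9 10 11 12 13 14 15 16 17 18 19 20 21 22
dp  0  -  1  -  2  -  1  -  2  -  3  1  2  2  3  3  4  2  3  3  4  4  2
(- denotes ∞ / unreachable)

3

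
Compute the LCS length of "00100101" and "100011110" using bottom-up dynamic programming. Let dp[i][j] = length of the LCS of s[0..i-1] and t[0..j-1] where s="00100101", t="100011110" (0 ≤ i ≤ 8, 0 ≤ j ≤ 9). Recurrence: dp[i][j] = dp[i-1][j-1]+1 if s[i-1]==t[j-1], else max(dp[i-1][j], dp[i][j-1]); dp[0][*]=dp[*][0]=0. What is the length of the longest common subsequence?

5

   ''  1  0  0  0  1  1  1  1  0
''  0  0  0  0  0  0  0  0  0  0
 0  0  0  1  1  1  1  1  1  1  1
 0  0  0  1  2  2  2  2  2  2  2
 1  0  1  1  2  2  3  3  3  3  3
 0  0  1  2  2  3  3  3  3  3  4
 0  0  1  2  3  3  3  3  3  3  4
 1  0  1  2  3  3  4  4  4  4  4
 0  0  1  2  3  4  4  4  4  4  5
 1  0  1  2  3  4  5  5  5  5  5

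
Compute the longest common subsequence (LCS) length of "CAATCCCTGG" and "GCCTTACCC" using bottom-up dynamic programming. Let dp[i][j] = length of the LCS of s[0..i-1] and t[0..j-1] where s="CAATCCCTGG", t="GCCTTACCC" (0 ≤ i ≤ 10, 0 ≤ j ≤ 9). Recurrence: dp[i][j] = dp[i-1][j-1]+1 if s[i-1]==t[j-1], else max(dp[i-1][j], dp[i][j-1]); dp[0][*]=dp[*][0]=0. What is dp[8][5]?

   ''  G  C  C  T  T  A  C  C  C
''  0  0  0  0  0  0  0  0  0  0
 C  0  0  1  1  1  1  1  1  1  1
 A  0  0  1  1  1  1  2  2  2  2
 A  0  0  1  1  1  1  2  2  2  2
 T  0  0  1  1  2  2  2  2  2  2
 C  0  0  1  2  2  2  2  3  3  3
 C  0  0  1  2  2  2  2  3  4  4
 C  0  0  1  2  2  2  2  3  4  5
 T  0  0  1  2  3  3  3  3  4  5
 G  0  1  1  2  3  3  3  3  4  5
 G  0  1  1  2  3  3  3  3  4  5

3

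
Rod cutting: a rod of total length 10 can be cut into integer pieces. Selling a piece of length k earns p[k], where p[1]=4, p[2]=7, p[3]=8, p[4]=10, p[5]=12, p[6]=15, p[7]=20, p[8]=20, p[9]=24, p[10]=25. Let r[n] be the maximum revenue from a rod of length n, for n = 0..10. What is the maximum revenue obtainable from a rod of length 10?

40

   n    0    1    2    3    4    5    6    7    8    9   10
r[n]    0    4    8   12   16   20   24   28   32   36   40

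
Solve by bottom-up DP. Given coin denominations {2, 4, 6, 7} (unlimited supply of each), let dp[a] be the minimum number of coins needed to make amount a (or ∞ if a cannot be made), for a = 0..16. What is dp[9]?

 a  0  1  2  3  4  5  6  7  8  9 10 11 12 13 14 15 16
dp  0  -  1  -  1  -  1  1  2  2  2  2  2  2  2  3  3
(- denotes ∞ / unreachable)

2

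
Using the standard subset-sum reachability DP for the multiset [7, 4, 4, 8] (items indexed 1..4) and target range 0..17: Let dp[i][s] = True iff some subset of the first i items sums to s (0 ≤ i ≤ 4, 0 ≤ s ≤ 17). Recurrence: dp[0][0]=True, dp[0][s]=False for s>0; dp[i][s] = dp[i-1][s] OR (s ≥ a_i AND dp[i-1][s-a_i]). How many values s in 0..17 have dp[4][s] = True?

8

i\s   0   1   2   3   4   5   6   7   8   9  10  11  12  13  14  15  16  17
  0   T   F   F   F   F   F   F   F   F   F   F   F   F   F   F   F   F   F
  1   T   F   F   F   F   F   F   T   F   F   F   F   F   F   F   F   F   F
  2   T   F   F   F   T   F   F   T   F   F   F   T   F   F   F   F   F   F
  3   T   F   F   F   T   F   F   T   T   F   F   T   F   F   F   T   F   F
  4   T   F   F   F   T   F   F   T   T   F   F   T   T   F   F   T   T   F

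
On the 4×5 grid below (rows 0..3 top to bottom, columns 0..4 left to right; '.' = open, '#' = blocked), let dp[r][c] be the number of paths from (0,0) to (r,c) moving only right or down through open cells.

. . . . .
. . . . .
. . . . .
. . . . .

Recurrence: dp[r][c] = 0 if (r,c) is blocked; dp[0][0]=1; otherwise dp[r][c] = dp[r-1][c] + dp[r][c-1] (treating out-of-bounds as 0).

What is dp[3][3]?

r\c   0   1   2   3   4
  0   1   1   1   1   1
  1   1   2   3   4   5
  2   1   3   6  10  15
  3   1   4  10  20  35

20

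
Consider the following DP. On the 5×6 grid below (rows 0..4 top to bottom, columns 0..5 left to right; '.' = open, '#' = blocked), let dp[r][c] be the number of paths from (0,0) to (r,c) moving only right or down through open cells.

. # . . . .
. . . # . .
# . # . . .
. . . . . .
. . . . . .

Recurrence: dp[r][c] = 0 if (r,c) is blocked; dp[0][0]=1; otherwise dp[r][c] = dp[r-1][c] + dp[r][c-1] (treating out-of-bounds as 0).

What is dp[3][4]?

1

r\c   0   1   2   3   4   5
  0   1   0   0   0   0   0
  1   1   1   1   0   0   0
  2   0   1   0   0   0   0
  3   0   1   1   1   1   1
  4   0   1   2   3   4   5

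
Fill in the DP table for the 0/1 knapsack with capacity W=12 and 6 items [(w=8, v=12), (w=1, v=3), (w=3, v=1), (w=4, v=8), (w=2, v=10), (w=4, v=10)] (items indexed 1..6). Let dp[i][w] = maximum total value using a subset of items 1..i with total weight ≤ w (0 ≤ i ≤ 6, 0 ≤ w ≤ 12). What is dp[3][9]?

i\w   0   1   2   3   4   5   6   7   8   9  10  11  12
  0   0   0   0   0   0   0   0   0   0   0   0   0   0
  1   0   0   0   0   0   0   0   0  12  12  12  12  12
  2   0   3   3   3   3   3   3   3  12  15  15  15  15
  3   0   3   3   3   4   4   4   4  12  15  15  15  16
  4   0   3   3   3   8  11  11  11  12  15  15  15  20
  5   0   3  10  13  13  13  18  21  21  21  22  25  25
  6   0   3  10  13  13  13  20  23  23  23  28  31  31

15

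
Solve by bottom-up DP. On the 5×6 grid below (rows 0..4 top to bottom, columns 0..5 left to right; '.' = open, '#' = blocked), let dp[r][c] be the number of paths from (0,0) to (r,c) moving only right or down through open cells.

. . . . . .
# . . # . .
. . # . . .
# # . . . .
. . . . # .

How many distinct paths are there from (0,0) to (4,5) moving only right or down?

r\c   0   1   2   3   4   5
  0   1   1   1   1   1   1
  1   0   1   2   0   1   2
  2   0   1   0   0   1   3
  3   0   0   0   0   1   4
  4   0   0   0   0   0   4

4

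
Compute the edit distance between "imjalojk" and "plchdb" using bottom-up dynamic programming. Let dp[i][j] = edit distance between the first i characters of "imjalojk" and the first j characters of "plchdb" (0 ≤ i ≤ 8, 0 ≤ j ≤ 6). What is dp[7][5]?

   ''  p  l  c  h  d  b
''  0  1  2  3  4  5  6
 i  1  1  2  3  4  5  6
 m  2  2  2  3  4  5  6
 j  3  3  3  3  4  5  6
 a  4  4  4  4  4  5  6
 l  5  5  4  5  5  5  6
 o  6  6  5  5  6  6  6
 j  7  7  6  6  6  7  7
 k  8  8  7  7  7  7  8

7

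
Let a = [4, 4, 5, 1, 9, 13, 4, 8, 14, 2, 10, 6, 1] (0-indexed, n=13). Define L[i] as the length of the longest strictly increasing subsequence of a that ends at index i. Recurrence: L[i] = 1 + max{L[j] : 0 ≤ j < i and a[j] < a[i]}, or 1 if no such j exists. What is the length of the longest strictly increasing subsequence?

5

   i    0    1    2    3    4    5    6    7    8    9   10   11   12
a[i]    4    4    5    1    9   13    4    8   14    2   10    6    1
L[i]    1    1    2    1    3    4    2    3    5    2    4    3    1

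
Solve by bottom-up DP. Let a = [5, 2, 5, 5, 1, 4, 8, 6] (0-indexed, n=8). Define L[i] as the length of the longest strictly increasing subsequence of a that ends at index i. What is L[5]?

   i    0    1    2    3    4    5    6    7
a[i]    5    2    5    5    1    4    8    6
L[i]    1    1    2    2    1    2    3    3

2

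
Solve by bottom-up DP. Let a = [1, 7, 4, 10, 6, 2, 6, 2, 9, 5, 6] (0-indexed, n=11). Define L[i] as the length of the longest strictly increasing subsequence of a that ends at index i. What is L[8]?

   i    0    1    2    3    4    5    6    7    8    9   10
a[i]    1    7    4   10    6    2    6    2    9    5    6
L[i]    1    2    2    3    3    2    3    2    4    3    4

4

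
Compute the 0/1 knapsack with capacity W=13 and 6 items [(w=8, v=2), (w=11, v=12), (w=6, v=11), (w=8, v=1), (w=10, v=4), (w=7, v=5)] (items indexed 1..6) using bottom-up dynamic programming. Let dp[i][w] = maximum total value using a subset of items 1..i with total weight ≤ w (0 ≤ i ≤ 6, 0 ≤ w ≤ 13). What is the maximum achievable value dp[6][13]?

i\w   0   1   2   3   4   5   6   7   8   9  10  11  12  13
  0   0   0   0   0   0   0   0   0   0   0   0   0   0   0
  1   0   0   0   0   0   0   0   0   2   2   2   2   2   2
  2   0   0   0   0   0   0   0   0   2   2   2  12  12  12
  3   0   0   0   0   0   0  11  11  11  11  11  12  12  12
  4   0   0   0   0   0   0  11  11  11  11  11  12  12  12
  5   0   0   0   0   0   0  11  11  11  11  11  12  12  12
  6   0   0   0   0   0   0  11  11  11  11  11  12  12  16

16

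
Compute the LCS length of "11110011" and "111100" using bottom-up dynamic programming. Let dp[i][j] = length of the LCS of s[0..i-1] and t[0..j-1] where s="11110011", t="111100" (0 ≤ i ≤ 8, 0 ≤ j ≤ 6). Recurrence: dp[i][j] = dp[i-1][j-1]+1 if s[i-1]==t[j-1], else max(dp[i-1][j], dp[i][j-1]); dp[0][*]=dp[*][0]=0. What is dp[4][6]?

   ''  1  1  1  1  0  0
''  0  0  0  0  0  0  0
 1  0  1  1  1  1  1  1
 1  0  1  2  2  2  2  2
 1  0  1  2  3  3  3  3
 1  0  1  2  3  4  4  4
 0  0  1  2  3  4  5  5
 0  0  1  2  3  4  5  6
 1  0  1  2  3  4  5  6
 1  0  1  2  3  4  5  6

4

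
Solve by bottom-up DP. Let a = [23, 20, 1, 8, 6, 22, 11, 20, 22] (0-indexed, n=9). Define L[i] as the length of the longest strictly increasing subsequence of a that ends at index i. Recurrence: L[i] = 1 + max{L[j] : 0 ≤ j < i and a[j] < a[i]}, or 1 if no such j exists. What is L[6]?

   i    0    1    2    3    4    5    6    7    8
a[i]   23   20    1    8    6   22   11   20   22
L[i]    1    1    1    2    2    3    3    4    5

3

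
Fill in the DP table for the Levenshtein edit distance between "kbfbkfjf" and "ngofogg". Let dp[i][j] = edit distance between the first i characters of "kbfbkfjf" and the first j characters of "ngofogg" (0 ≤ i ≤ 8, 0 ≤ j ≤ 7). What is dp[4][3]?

4

   ''  n  g  o  f  o  g  g
''  0  1  2  3  4  5  6  7
 k  1  1  2  3  4  5  6  7
 b  2  2  2  3  4  5  6  7
 f  3  3  3  3  3  4  5  6
 b  4  4  4  4  4  4  5  6
 k  5  5  5  5  5  5  5  6
 f  6  6  6  6  5  6  6  6
 j  7  7  7  7  6  6  7  7
 f  8  8  8  8  7  7  7  8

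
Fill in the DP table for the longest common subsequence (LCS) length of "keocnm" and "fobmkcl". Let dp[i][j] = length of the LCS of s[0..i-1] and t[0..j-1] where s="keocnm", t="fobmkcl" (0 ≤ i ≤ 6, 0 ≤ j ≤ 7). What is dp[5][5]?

1

   ''  f  o  b  m  k  c  l
''  0  0  0  0  0  0  0  0
 k  0  0  0  0  0  1  1  1
 e  0  0  0  0  0  1  1  1
 o  0  0  1  1  1  1  1  1
 c  0  0  1  1  1  1  2  2
 n  0  0  1  1  1  1  2  2
 m  0  0  1  1  2  2  2  2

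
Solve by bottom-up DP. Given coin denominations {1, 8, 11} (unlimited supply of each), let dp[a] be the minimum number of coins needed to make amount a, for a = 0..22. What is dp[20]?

 a  0  1  2  3  4  5  6  7  8  9 10 11 12 13 14 15 16 17 18 19 20 21 22
dp  0  1  2  3  4  5  6  7  1  2  3  1  2  3  4  5  2  3  4  2  3  4  2

3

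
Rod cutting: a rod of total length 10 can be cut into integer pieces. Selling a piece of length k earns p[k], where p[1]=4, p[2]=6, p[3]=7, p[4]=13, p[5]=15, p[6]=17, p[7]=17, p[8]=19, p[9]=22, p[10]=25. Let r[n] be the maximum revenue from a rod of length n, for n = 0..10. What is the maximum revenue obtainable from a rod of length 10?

   n    0    1    2    3    4    5    6    7    8    9   10
r[n]    0    4    8   12   16   20   24   28   32   36   40

40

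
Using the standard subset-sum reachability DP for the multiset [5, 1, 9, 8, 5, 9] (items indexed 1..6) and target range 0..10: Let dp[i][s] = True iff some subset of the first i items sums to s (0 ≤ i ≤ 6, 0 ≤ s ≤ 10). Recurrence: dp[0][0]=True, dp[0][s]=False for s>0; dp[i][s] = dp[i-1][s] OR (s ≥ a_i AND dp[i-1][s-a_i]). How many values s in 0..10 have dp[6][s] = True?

i\s   0   1   2   3   4   5   6   7   8   9  10
  0   T   F   F   F   F   F   F   F   F   F   F
  1   T   F   F   F   F   T   F   F   F   F   F
  2   T   T   F   F   F   T   T   F   F   F   F
  3   T   T   F   F   F   T   T   F   F   T   T
  4   T   T   F   F   F   T   T   F   T   T   T
  5   T   T   F   F   F   T   T   F   T   T   T
  6   T   T   F   F   F   T   T   F   T   T   T

7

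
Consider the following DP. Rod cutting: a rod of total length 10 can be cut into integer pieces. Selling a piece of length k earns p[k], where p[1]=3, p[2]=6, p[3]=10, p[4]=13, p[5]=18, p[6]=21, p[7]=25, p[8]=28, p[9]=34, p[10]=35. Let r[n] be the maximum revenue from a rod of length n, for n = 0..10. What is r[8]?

28

   n    0    1    2    3    4    5    6    7    8    9   10
r[n]    0    3    6   10   13   18   21   25   28   34   37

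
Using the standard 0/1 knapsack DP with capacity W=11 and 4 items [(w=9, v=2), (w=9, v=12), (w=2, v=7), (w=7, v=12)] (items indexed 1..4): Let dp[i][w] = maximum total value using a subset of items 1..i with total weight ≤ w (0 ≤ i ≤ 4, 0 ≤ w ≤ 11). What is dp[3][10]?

i\w   0   1   2   3   4   5   6   7   8   9  10  11
  0   0   0   0   0   0   0   0   0   0   0   0   0
  1   0   0   0   0   0   0   0   0   0   2   2   2
  2   0   0   0   0   0   0   0   0   0  12  12  12
  3   0   0   7   7   7   7   7   7   7  12  12  19
  4   0   0   7   7   7   7   7  12  12  19  19  19

12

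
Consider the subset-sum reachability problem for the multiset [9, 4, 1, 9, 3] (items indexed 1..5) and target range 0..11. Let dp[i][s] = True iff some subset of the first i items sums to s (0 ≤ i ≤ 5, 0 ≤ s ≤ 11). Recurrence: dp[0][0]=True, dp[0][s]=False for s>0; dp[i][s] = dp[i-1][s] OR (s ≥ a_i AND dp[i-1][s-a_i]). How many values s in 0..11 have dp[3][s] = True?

6

i\s   0   1   2   3   4   5   6   7   8   9  10  11
  0   T   F   F   F   F   F   F   F   F   F   F   F
  1   T   F   F   F   F   F   F   F   F   T   F   F
  2   T   F   F   F   T   F   F   F   F   T   F   F
  3   T   T   F   F   T   T   F   F   F   T   T   F
  4   T   T   F   F   T   T   F   F   F   T   T   F
  5   T   T   F   T   T   T   F   T   T   T   T   F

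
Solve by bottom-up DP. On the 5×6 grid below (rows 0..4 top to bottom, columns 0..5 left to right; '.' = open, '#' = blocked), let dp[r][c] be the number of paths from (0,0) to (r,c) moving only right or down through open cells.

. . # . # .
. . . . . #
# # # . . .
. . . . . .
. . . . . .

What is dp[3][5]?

10

r\c   0   1   2   3   4   5
  0   1   1   0   0   0   0
  1   1   2   2   2   2   0
  2   0   0   0   2   4   4
  3   0   0   0   2   6  10
  4   0   0   0   2   8  18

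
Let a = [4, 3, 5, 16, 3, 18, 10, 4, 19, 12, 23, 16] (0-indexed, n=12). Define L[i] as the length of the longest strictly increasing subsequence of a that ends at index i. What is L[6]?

   i    0    1    2    3    4    5    6    7    8    9   10   11
a[i]    4    3    5   16    3   18   10    4   19   12   23   16
L[i]    1    1    2    3    1    4    3    2    5    4    6    5

3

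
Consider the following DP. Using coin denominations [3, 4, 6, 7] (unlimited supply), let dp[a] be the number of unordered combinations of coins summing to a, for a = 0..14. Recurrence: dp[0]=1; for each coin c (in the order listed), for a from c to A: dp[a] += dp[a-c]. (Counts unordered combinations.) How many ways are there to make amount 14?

after  coin     0     1     2     3     4     5     6     7     8     9    10    11    12    13    14
          3     1     0     0     1     0     0     1     0     0     1     0     0     1     0     0
          4     1     0     0     1     1     0     1     1     1     1     1     1     2     1     1
          6     1     0     0     1     1     0     2     1     1     2     2     1     4     2     2
          7     1     0     0     1     1     0     2     2     1     2     3     2     4     4     4

4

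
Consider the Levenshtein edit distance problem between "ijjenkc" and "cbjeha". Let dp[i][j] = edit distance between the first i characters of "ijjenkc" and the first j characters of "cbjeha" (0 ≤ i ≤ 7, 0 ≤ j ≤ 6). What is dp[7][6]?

5

   ''  c  b  j  e  h  a
''  0  1  2  3  4  5  6
 i  1  1  2  3  4  5  6
 j  2  2  2  2  3  4  5
 j  3  3  3  2  3  4  5
 e  4  4  4  3  2  3  4
 n  5  5  5  4  3  3  4
 k  6  6  6  5  4  4  4
 c  7  6  7  6  5  5  5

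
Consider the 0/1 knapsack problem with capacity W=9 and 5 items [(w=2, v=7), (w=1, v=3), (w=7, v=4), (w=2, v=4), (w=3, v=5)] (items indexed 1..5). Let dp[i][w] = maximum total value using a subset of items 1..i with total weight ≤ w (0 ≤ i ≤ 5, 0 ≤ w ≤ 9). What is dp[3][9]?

11

i\w   0   1   2   3   4   5   6   7   8   9
  0   0   0   0   0   0   0   0   0   0   0
  1   0   0   7   7   7   7   7   7   7   7
  2   0   3   7  10  10  10  10  10  10  10
  3   0   3   7  10  10  10  10  10  10  11
  4   0   3   7  10  11  14  14  14  14  14
  5   0   3   7  10  11  14  15  16  19  19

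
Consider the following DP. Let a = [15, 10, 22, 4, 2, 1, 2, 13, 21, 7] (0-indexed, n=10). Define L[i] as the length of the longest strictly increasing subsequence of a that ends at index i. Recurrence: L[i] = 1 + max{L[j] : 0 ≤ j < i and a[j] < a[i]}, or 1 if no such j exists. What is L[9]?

3

   i    0    1    2    3    4    5    6    7    8    9
a[i]   15   10   22    4    2    1    2   13   21    7
L[i]    1    1    2    1    1    1    2    3    4    3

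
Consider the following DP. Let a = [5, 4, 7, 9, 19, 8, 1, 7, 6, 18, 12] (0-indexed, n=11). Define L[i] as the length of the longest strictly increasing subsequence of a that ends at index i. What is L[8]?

2

   i    0    1    2    3    4    5    6    7    8    9   10
a[i]    5    4    7    9   19    8    1    7    6   18   12
L[i]    1    1    2    3    4    3    1    2    2    4    4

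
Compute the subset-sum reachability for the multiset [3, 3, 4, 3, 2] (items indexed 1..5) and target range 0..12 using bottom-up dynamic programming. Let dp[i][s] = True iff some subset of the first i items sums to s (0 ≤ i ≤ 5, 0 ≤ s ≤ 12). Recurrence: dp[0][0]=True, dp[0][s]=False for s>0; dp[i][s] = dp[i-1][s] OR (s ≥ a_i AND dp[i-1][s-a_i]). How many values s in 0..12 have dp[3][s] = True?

i\s   0   1   2   3   4   5   6   7   8   9  10  11  12
  0   T   F   F   F   F   F   F   F   F   F   F   F   F
  1   T   F   F   T   F   F   F   F   F   F   F   F   F
  2   T   F   F   T   F   F   T   F   F   F   F   F   F
  3   T   F   F   T   T   F   T   T   F   F   T   F   F
  4   T   F   F   T   T   F   T   T   F   T   T   F   F
  5   T   F   T   T   T   T   T   T   T   T   T   T   T

6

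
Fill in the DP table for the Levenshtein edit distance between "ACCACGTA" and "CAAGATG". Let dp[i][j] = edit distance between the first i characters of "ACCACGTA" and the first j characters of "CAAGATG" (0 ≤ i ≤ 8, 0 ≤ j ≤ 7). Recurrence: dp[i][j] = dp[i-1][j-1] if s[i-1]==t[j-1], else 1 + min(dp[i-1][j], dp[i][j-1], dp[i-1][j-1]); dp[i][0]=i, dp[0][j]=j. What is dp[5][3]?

3

   ''  C  A  A  G  A  T  G
''  0  1  2  3  4  5  6  7
 A  1  1  1  2  3  4  5  6
 C  2  1  2  2  3  4  5  6
 C  3  2  2  3  3  4  5  6
 A  4  3  2  2  3  3  4  5
 C  5  4  3  3  3  4  4  5
 G  6  5  4  4  3  4  5  4
 T  7  6  5  5  4  4  4  5
 A  8  7  6  5  5  4  5  5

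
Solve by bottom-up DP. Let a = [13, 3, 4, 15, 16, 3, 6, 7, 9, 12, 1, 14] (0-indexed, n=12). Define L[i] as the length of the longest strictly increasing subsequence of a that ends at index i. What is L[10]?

1

   i    0    1    2    3    4    5    6    7    8    9   10   11
a[i]   13    3    4   15   16    3    6    7    9   12    1   14
L[i]    1    1    2    3    4    1    3    4    5    6    1    7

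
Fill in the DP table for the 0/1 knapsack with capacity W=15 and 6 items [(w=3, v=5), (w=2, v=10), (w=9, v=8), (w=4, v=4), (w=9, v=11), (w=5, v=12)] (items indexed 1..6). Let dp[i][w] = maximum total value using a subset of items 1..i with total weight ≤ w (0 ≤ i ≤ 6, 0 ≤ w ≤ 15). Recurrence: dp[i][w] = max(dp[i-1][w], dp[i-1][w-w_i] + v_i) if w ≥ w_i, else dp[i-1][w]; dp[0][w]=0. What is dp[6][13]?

i\w   0   1   2   3   4   5   6   7   8   9  10  11  12  13  14  15
  0   0   0   0   0   0   0   0   0   0   0   0   0   0   0   0   0
  1   0   0   0   5   5   5   5   5   5   5   5   5   5   5   5   5
  2   0   0  10  10  10  15  15  15  15  15  15  15  15  15  15  15
  3   0   0  10  10  10  15  15  15  15  15  15  18  18  18  23  23
  4   0   0  10  10  10  15  15  15  15  19  19  19  19  19  23  23
  5   0   0  10  10  10  15  15  15  15  19  19  21  21  21  26  26
  6   0   0  10  10  10  15  15  22  22  22  27  27  27  27  31  31

27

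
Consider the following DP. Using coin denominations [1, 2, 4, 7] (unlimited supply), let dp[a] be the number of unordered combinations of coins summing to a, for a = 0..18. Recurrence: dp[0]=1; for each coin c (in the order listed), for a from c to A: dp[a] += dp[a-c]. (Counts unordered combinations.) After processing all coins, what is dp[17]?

after  coin     0     1     2     3     4     5     6     7     8     9    10    11    12    13    14    15    16    17    18
          1     1     1     1     1     1     1     1     1     1     1     1     1     1     1     1     1     1     1     1
          2     1     1     2     2     3     3     4     4     5     5     6     6     7     7     8     8     9     9    10
          4     1     1     2     2     4     4     6     6     9     9    12    12    16    16    20    20    25    25    30
          7     1     1     2     2     4     4     6     7    10    11    14    16    20    22    27    30    36    39    46

39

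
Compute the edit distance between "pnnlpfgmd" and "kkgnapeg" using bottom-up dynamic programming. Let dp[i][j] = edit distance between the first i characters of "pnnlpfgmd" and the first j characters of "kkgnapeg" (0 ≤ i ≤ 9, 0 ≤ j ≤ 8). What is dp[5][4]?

5

   ''  k  k  g  n  a  p  e  g
''  0  1  2  3  4  5  6  7  8
 p  1  1  2  3  4  5  5  6  7
 n  2  2  2  3  3  4  5  6  7
 n  3  3  3  3  3  4  5  6  7
 l  4  4  4  4  4  4  5  6  7
 p  5  5  5  5  5  5  4  5  6
 f  6  6  6  6  6  6  5  5  6
 g  7  7  7  6  7  7  6  6  5
 m  8  8  8  7  7  8  7  7  6
 d  9  9  9  8  8  8  8  8  7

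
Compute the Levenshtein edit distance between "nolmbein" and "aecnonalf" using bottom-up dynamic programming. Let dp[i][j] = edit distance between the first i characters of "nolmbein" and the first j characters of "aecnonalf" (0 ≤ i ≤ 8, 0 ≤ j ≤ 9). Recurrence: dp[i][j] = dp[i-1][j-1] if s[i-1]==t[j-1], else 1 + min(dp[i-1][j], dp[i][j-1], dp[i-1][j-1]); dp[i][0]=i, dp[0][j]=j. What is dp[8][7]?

8

   ''  a  e  c  n  o  n  a  l  f
''  0  1  2  3  4  5  6  7  8  9
 n  1  1  2  3  3  4  5  6  7  8
 o  2  2  2  3  4  3  4  5  6  7
 l  3  3  3  3  4  4  4  5  5  6
 m  4  4  4  4  4  5  5  5  6  6
 b  5  5  5  5  5  5  6  6  6  7
 e  6  6  5  6  6  6  6  7  7  7
 i  7  7  6  6  7  7  7  7  8  8
 n  8  8  7  7  6  7  7  8  8  9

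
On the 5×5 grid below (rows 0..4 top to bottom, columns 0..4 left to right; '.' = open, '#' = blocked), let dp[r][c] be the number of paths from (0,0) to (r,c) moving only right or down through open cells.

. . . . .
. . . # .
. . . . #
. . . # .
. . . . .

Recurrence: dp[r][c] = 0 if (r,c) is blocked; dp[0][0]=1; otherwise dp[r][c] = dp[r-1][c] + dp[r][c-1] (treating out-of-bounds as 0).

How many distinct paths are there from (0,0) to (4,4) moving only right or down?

15

r\c   0   1   2   3   4
  0   1   1   1   1   1
  1   1   2   3   0   1
  2   1   3   6   6   0
  3   1   4  10   0   0
  4   1   5  15  15  15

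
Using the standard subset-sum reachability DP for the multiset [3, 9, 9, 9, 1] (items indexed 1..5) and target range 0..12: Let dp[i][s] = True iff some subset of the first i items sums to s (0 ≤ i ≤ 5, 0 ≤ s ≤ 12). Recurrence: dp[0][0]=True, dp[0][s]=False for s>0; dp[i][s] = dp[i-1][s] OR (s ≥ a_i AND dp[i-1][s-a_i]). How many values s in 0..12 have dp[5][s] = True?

7

i\s   0   1   2   3   4   5   6   7   8   9  10  11  12
  0   T   F   F   F   F   F   F   F   F   F   F   F   F
  1   T   F   F   T   F   F   F   F   F   F   F   F   F
  2   T   F   F   T   F   F   F   F   F   T   F   F   T
  3   T   F   F   T   F   F   F   F   F   T   F   F   T
  4   T   F   F   T   F   F   F   F   F   T   F   F   T
  5   T   T   F   T   T   F   F   F   F   T   T   F   T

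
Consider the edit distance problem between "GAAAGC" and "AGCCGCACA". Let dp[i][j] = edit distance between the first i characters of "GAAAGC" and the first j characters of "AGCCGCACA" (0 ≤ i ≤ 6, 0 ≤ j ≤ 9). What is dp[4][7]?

   ''  A  G  C  C  G  C  A  C  A
''  0  1  2  3  4  5  6  7  8  9
 G  1  1  1  2  3  4  5  6  7  8
 A  2  1  2  2  3  4  5  5  6  7
 A  3  2  2  3  3  4  5  5  6  6
 A  4  3  3  3  4  4  5  5  6  6
 G  5  4  3  4  4  4  5  6  6  7
 C  6  5  4  3  4  5  4  5  6  7

5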